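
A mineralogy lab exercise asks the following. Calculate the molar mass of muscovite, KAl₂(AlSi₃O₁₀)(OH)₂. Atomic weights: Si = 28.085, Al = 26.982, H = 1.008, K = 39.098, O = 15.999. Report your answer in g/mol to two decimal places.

The formula mass is the sum 1·39.098 + 3·26.982 + 3·28.085 + 12·15.999 + 2·1.008.

398.30 g/mol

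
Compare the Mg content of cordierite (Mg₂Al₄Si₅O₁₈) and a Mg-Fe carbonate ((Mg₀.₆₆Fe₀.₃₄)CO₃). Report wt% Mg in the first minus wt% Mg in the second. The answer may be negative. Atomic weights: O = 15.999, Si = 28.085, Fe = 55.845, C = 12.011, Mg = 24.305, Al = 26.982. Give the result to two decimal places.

M(Mg₂Al₄Si₅O₁₈) = 584.945 g/mol, so wt% Mg = 48.610/584.945 × 100 = 8.31%.
M((Mg₀.₆₆Fe₀.₃₄)CO₃) = 95.037 g/mol, so wt% Mg = 16.041/95.037 × 100 = 16.88%.
8.31 − 16.88 = -8.57 pp.

-8.57 percentage points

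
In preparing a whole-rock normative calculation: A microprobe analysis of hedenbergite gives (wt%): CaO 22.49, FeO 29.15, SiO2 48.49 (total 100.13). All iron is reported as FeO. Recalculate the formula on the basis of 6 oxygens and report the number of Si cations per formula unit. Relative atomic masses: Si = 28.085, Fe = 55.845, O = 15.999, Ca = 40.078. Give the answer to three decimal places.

2.000 Si apfu

CaO (M=56.077): mol = 0.40106; Ca = 0.40106, O = 0.40106.
FeO (M=71.844): mol = 0.40574; Fe = 0.40574, O = 0.40574.
SiO2 (M=60.083): mol = 0.80705; Si = 0.80705, O = 1.61410.
ΣO = 2.42090; factor = 6/ΣO = 2.47842.
Si apfu = 0.80705 × 2.47842 = 2.000.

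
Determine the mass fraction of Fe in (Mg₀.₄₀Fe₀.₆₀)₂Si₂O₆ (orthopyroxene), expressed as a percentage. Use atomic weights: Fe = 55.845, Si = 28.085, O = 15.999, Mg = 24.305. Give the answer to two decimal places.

M((Mg₀.₄₀Fe₀.₆₀)₂Si₂O₆) = 238.622 g/mol.
Fe contributes 1.20 × 55.845 = 67.014 g per mole.
67.014/238.622 = 0.2808 → 28.08%.

28.08 mass %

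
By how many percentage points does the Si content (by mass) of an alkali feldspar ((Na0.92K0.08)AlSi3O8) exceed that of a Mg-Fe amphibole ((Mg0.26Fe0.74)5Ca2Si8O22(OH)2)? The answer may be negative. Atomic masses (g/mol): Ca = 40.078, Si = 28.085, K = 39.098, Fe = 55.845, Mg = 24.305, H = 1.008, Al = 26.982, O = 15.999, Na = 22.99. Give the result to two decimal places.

7.79 percentage points

First mineral: 84.255 g Si in 263.508 g formula = 31.97 wt% Si.
Second mineral: 224.680 g Si in 929.051 g formula = 24.18 wt% Si.
31.97% − 24.18% gives a difference of 7.79 percentage points.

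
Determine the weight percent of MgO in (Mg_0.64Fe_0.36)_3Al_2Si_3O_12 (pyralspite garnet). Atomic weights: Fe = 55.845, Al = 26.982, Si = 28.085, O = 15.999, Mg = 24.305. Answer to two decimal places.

17.70 wt%

Formula mass = 437.185 g/mol.
1.92 Mg → 1.9200 mol MgO per formula unit; M(MgO) = 40.304, so MgO mass = 77.384 g.
77.384/437.185 × 100 = 17.70 wt%.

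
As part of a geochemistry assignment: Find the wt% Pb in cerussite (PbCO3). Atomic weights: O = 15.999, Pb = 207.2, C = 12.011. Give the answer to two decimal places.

Formula mass = 1×207.2 + 1×12.011 + 3×15.999 = 267.208 g/mol, of which 207.200 g is Pb.
So Pb makes up 207.200/267.208 = 0.7754 of the mass, i.e. 77.54%.

77.54 wt%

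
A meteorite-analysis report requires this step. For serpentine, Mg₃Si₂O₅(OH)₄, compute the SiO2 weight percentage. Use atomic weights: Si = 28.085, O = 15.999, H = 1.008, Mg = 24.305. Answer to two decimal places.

43.36 wt%

Molar mass of Mg₃Si₂O₅(OH)₄ = 3·24.305 + 2·28.085 + 9·15.999 + 4·1.008 = 277.108 g/mol.
Each formula unit contains 2 Si, equivalent to 2/1 = 2.0000 mol SiO2.
M(SiO2) = 1×28.085 + 2×15.999 = 60.083 g/mol.
Mass of SiO2 per formula unit = 2.0000 × 60.083 = 120.166 g.
SiO2 wt% = 120.166 / 277.108 × 100 = 43.36%.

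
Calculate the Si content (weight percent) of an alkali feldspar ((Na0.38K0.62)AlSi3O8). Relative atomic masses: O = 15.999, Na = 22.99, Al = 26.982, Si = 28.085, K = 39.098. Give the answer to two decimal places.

M((Na0.38K0.62)AlSi3O8) = 272.206 g/mol.
Si contributes 3 × 28.085 = 84.255 g per mole.
84.255/272.206 = 0.3095 → 30.95%.

30.95 weight percent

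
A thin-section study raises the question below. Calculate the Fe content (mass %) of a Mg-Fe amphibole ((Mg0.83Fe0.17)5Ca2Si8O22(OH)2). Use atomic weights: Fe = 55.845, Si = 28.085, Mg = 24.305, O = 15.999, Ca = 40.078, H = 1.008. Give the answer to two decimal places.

5.66 mass %

M((Mg0.83Fe0.17)5Ca2Si8O22(OH)2) = 839.162 g/mol.
Fe contributes 0.85 × 55.845 = 47.468 g per mole.
47.468/839.162 = 0.0566 → 5.66%.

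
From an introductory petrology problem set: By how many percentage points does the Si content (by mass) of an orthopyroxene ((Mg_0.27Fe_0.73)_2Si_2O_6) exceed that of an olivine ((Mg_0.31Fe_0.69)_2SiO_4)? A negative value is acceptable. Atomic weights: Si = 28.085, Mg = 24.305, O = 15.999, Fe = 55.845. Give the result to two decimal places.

7.51 percentage points

M((Mg_0.27Fe_0.73)_2Si_2O_6) = 246.822 g/mol, so wt% Si = 56.170/246.822 × 100 = 22.76%.
M((Mg_0.31Fe_0.69)_2SiO_4) = 184.216 g/mol, so wt% Si = 28.085/184.216 × 100 = 15.25%.
22.76 − 15.25 = 7.51 pp.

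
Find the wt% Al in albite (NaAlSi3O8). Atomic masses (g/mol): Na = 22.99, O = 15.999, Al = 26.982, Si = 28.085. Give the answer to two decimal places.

10.29 mass %

M(NaAlSi3O8) = 262.219 g/mol.
Al contributes 1 × 26.982 = 26.982 g per mole.
26.982/262.219 = 0.1029 → 10.29%.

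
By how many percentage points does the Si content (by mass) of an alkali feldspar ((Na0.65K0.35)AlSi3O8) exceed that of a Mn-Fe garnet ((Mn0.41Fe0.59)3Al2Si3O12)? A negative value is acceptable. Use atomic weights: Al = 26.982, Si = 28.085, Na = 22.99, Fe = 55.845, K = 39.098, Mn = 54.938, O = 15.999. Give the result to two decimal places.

14.49 percentage points

Si in (Na0.65K0.35)AlSi3O8: molar mass 267.857 g/mol; 3×28.085 = 84.255 g → 31.46 wt%.
Si in (Mn0.41Fe0.59)3Al2Si3O12: molar mass 496.626 g/mol; 3×28.085 = 84.255 g → 16.97 wt%.
Difference = 31.46 − 16.97 = 14.49 percentage points.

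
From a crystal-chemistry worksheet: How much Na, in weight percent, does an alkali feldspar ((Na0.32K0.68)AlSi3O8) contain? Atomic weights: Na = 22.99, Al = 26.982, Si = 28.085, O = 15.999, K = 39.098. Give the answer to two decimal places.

2.69 weight percent

Molar mass of (Na0.32K0.68)AlSi3O8: 0.32×22.99 + 0.68×39.098 + 1×26.982 + 3×28.085 + 8×15.999 = 273.172 g/mol.
Mass of Na per formula unit: 0.32 × 22.99 = 7.357 g.
Weight fraction Na = 7.357 / 273.172 = 0.0269.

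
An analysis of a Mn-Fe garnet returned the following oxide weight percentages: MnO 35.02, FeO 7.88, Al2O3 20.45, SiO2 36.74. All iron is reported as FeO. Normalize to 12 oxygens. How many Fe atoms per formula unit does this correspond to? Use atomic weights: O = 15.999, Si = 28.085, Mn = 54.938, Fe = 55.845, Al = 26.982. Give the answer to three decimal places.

0.542 Fe apfu

35.02 wt% MnO ÷ 70.937 g/mol = 0.49368 mol, giving 0.49368 Mn and 0.49368 O.
7.88 wt% FeO ÷ 71.844 g/mol = 0.10968 mol, giving 0.10968 Fe and 0.10968 O.
20.45 wt% Al2O3 ÷ 101.961 g/mol = 0.20057 mol, giving 0.40114 Al and 0.60171 O.
36.74 wt% SiO2 ÷ 60.083 g/mol = 0.61149 mol, giving 0.61149 Si and 1.22298 O.
Oxygen sums to 2.42805; scaling by 12/2.42805 = 4.94224 puts the formula on 12 O.
Fe: 0.10968 × 4.94224 = 0.542 atoms per formula unit.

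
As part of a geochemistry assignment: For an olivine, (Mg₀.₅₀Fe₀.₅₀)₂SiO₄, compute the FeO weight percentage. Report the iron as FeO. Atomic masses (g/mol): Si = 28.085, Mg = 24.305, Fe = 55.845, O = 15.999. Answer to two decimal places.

41.71 wt%

Formula mass = 172.231 g/mol.
1 Fe → 1.0000 mol FeO per formula unit; M(FeO) = 71.844, so FeO mass = 71.844 g.
71.844/172.231 × 100 = 41.71 wt%.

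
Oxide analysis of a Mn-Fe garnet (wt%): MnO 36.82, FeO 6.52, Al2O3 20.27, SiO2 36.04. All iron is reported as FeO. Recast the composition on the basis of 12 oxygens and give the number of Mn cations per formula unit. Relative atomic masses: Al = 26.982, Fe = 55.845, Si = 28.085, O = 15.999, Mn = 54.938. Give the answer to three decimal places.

2.589 Mn apfu

36.82 wt% MnO ÷ 70.937 g/mol = 0.51905 mol, giving 0.51905 Mn and 0.51905 O.
6.52 wt% FeO ÷ 71.844 g/mol = 0.09075 mol, giving 0.09075 Fe and 0.09075 O.
20.27 wt% Al2O3 ÷ 101.961 g/mol = 0.19880 mol, giving 0.39760 Al and 0.59640 O.
36.04 wt% SiO2 ÷ 60.083 g/mol = 0.59984 mol, giving 0.59984 Si and 1.19968 O.
Oxygen sums to 2.40588; scaling by 12/2.40588 = 4.98778 puts the formula on 12 O.
Mn: 0.51905 × 4.98778 = 2.589 atoms per formula unit.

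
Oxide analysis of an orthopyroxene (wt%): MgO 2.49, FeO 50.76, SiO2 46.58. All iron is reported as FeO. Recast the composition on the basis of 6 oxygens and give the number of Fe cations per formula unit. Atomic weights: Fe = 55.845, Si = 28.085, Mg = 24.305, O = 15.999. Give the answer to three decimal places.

1.828 Fe apfu

MgO: 2.49/40.304 = 0.06178 mol → 0.06178 mol Mg, 0.06178 mol O.
FeO: 50.76/71.844 = 0.70653 mol → 0.70653 mol Fe, 0.70653 mol O.
SiO2: 46.58/60.083 = 0.77526 mol → 0.77526 mol Si, 1.55052 mol O.
Total oxygen = 2.31883 mol. Normalization factor = 6/2.31883 = 2.58751.
Fe per 6 O = 0.70653 × 2.58751 = 1.828.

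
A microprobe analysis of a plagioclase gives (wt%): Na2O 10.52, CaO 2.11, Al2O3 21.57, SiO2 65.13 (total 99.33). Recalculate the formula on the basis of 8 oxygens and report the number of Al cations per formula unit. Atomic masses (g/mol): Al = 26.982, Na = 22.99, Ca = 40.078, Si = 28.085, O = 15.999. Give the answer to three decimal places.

1.125 Al apfu

Na2O (M=61.979): mol = 0.16973; Na = 0.33946, O = 0.16973.
CaO (M=56.077): mol = 0.03763; Ca = 0.03763, O = 0.03763.
Al2O3 (M=101.961): mol = 0.21155; Al = 0.42310, O = 0.63465.
SiO2 (M=60.083): mol = 1.08400; Si = 1.08400, O = 2.16800.
ΣO = 3.01001; factor = 8/ΣO = 2.65780.
Al apfu = 0.42310 × 2.65780 = 1.125.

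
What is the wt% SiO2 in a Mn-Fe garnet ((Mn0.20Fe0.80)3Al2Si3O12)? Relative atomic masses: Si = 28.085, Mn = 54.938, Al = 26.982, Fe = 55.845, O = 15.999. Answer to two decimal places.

Molar mass of (Mn0.20Fe0.80)3Al2Si3O12 = 0.60×54.938 + 2.40×55.845 + 2×26.982 + 3×28.085 + 12×15.999 = 497.198 g/mol.
Each formula unit contains 3 Si, equivalent to 3/1 = 3.0000 mol SiO2.
M(SiO2) = 1×28.085 + 2×15.999 = 60.083 g/mol.
Mass of SiO2 per formula unit = 3.0000 × 60.083 = 180.249 g.
SiO2 wt% = 180.249 / 497.198 × 100 = 36.25%.

36.25 wt%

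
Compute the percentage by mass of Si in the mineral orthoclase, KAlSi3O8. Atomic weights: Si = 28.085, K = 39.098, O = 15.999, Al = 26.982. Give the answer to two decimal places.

Formula mass = 1*39.098 + 1*26.982 + 3*28.085 + 8*15.999 = 278.327 g/mol, of which 84.255 g is Si.
So Si makes up 84.255/278.327 = 0.3027 of the mass, i.e. 30.27%.

30.27 wt%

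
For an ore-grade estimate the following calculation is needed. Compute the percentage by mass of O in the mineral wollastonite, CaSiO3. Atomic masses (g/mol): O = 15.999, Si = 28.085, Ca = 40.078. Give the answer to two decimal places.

Formula mass = 1×40.078 + 1×28.085 + 3×15.999 = 116.160 g/mol, of which 47.997 g is O.
So O makes up 47.997/116.160 = 0.4132 of the mass, i.e. 41.32%.

41.32 wt%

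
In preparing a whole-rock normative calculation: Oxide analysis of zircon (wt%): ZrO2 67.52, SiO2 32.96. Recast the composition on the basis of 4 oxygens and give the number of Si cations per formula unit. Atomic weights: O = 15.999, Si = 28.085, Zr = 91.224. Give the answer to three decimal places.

67.52 wt% ZrO2 ÷ 123.222 g/mol = 0.54795 mol, giving 0.54795 Zr and 1.09590 O.
32.96 wt% SiO2 ÷ 60.083 g/mol = 0.54857 mol, giving 0.54857 Si and 1.09714 O.
Oxygen sums to 2.19304; scaling by 4/2.19304 = 1.82395 puts the formula on 4 O.
Si: 0.54857 × 1.82395 = 1.001 atoms per formula unit.

1.001 Si apfu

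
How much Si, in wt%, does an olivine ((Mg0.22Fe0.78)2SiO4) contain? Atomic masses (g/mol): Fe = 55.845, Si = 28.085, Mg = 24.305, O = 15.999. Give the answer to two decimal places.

14.79 wt%

M((Mg0.22Fe0.78)2SiO4) = 189.893 g/mol.
Si contributes 1 × 28.085 = 28.085 g per mole.
28.085/189.893 = 0.1479 → 14.79%.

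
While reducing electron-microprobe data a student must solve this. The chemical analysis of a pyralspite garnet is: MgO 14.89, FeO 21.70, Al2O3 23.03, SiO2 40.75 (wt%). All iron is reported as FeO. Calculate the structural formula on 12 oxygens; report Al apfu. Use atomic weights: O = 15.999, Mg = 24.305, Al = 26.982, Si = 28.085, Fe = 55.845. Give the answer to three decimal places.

2.004 Al apfu

14.89 wt% MgO ÷ 40.304 g/mol = 0.36944 mol, giving 0.36944 Mg and 0.36944 O.
21.70 wt% FeO ÷ 71.844 g/mol = 0.30204 mol, giving 0.30204 Fe and 0.30204 O.
23.03 wt% Al2O3 ÷ 101.961 g/mol = 0.22587 mol, giving 0.45174 Al and 0.67761 O.
40.75 wt% SiO2 ÷ 60.083 g/mol = 0.67823 mol, giving 0.67823 Si and 1.35646 O.
Oxygen sums to 2.70555; scaling by 12/2.70555 = 4.43533 puts the formula on 12 O.
Al: 0.45174 × 4.43533 = 2.004 atoms per formula unit.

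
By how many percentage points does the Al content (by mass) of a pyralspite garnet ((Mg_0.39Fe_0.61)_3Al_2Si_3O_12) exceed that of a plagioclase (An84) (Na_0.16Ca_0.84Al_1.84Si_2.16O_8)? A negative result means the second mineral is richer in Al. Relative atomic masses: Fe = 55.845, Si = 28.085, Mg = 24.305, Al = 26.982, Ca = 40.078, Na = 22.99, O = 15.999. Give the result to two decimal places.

-6.30 percentage points

First mineral: 53.964 g Al in 460.840 g formula = 11.71 wt% Al.
Second mineral: 49.647 g Al in 275.646 g formula = 18.01 wt% Al.
11.71% − 18.01% gives a difference of -6.30 percentage points.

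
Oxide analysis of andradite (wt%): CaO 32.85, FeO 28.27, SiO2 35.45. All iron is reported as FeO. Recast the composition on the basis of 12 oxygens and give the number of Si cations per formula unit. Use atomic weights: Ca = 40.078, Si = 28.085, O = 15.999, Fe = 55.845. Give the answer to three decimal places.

32.85 wt% CaO ÷ 56.077 g/mol = 0.58580 mol, giving 0.58580 Ca and 0.58580 O.
28.27 wt% FeO ÷ 71.844 g/mol = 0.39349 mol, giving 0.39349 Fe and 0.39349 O.
35.45 wt% SiO2 ÷ 60.083 g/mol = 0.59002 mol, giving 0.59002 Si and 1.18004 O.
Oxygen sums to 2.15933; scaling by 12/2.15933 = 5.55728 puts the formula on 12 O.
Si: 0.59002 × 5.55728 = 3.279 atoms per formula unit.

3.279 Si apfu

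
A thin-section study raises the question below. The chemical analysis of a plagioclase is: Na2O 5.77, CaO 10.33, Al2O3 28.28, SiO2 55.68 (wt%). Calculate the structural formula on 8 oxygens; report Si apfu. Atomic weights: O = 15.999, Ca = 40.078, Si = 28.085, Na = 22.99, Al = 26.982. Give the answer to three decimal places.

2.502 Si apfu

5.77 wt% Na2O ÷ 61.979 g/mol = 0.09310 mol, giving 0.18620 Na and 0.09310 O.
10.33 wt% CaO ÷ 56.077 g/mol = 0.18421 mol, giving 0.18421 Ca and 0.18421 O.
28.28 wt% Al2O3 ÷ 101.961 g/mol = 0.27736 mol, giving 0.55472 Al and 0.83208 O.
55.68 wt% SiO2 ÷ 60.083 g/mol = 0.92672 mol, giving 0.92672 Si and 1.85344 O.
Oxygen sums to 2.96283; scaling by 8/2.96283 = 2.70012 puts the formula on 8 O.
Si: 0.92672 × 2.70012 = 2.502 atoms per formula unit.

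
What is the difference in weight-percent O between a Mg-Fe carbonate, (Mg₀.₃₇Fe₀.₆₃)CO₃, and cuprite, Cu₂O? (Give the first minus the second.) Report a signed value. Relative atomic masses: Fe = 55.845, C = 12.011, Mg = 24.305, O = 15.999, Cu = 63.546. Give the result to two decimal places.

34.89 percentage points

First mineral: 47.997 g O in 104.183 g formula = 46.07 wt% O.
Second mineral: 15.999 g O in 143.091 g formula = 11.18 wt% O.
46.07% − 11.18% gives a difference of 34.89 percentage points.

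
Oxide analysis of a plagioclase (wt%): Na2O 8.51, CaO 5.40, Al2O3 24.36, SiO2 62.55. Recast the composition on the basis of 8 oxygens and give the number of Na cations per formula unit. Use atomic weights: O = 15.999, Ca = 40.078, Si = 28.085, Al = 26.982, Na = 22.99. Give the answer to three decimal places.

Na2O: 8.51/61.979 = 0.13730 mol → 0.27460 mol Na, 0.13730 mol O.
CaO: 5.40/56.077 = 0.09630 mol → 0.09630 mol Ca, 0.09630 mol O.
Al2O3: 24.36/101.961 = 0.23891 mol → 0.47782 mol Al, 0.71673 mol O.
SiO2: 62.55/60.083 = 1.04106 mol → 1.04106 mol Si, 2.08212 mol O.
Total oxygen = 3.03245 mol. Normalization factor = 8/3.03245 = 2.63813.
Na per 8 O = 0.27460 × 2.63813 = 0.724.

0.724 Na apfu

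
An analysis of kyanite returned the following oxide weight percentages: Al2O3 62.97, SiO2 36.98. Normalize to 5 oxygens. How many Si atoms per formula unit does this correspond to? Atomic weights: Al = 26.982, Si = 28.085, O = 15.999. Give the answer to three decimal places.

0.998 Si apfu

Al2O3 (M=101.961): mol = 0.61759; Al = 1.23518, O = 1.85277.
SiO2 (M=60.083): mol = 0.61548; Si = 0.61548, O = 1.23096.
ΣO = 3.08373; factor = 5/ΣO = 1.62141.
Si apfu = 0.61548 × 1.62141 = 0.998.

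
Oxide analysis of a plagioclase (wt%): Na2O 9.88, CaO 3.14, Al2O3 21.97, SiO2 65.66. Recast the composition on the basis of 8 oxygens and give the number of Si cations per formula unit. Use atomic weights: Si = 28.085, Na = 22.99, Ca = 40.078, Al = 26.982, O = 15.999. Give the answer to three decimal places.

Na2O: 9.88/61.979 = 0.15941 mol → 0.31882 mol Na, 0.15941 mol O.
CaO: 3.14/56.077 = 0.05599 mol → 0.05599 mol Ca, 0.05599 mol O.
Al2O3: 21.97/101.961 = 0.21547 mol → 0.43094 mol Al, 0.64641 mol O.
SiO2: 65.66/60.083 = 1.09282 mol → 1.09282 mol Si, 2.18564 mol O.
Total oxygen = 3.04745 mol. Normalization factor = 8/3.04745 = 2.62515.
Si per 8 O = 1.09282 × 2.62515 = 2.869.

2.869 Si apfu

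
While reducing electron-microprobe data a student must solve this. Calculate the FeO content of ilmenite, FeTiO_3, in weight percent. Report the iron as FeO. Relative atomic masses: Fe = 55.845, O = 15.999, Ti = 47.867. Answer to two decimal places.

47.36 wt%

Formula mass = 151.709 g/mol.
1 Fe → 1.0000 mol FeO per formula unit; M(FeO) = 71.844, so FeO mass = 71.844 g.
71.844/151.709 × 100 = 47.36 wt%.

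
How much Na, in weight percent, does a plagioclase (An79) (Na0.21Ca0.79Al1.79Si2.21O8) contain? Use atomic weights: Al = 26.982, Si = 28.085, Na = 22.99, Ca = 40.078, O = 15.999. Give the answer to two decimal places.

1.76 weight percent

M(Na0.21Ca0.79Al1.79Si2.21O8) = 274.847 g/mol.
Na contributes 0.21 × 22.99 = 4.828 g per mole.
4.828/274.847 = 0.0176 → 1.76%.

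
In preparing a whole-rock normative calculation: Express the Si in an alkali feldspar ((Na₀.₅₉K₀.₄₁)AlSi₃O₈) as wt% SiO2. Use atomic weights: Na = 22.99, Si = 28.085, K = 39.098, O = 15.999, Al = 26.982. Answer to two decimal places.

67.05 wt%

Molar mass of (Na₀.₅₉K₀.₄₁)AlSi₃O₈ = 0.59·22.99 + 0.41·39.098 + 1·26.982 + 3·28.085 + 8·15.999 = 268.823 g/mol.
Each formula unit contains 3 Si, equivalent to 3/1 = 3.0000 mol SiO2.
M(SiO2) = 1×28.085 + 2×15.999 = 60.083 g/mol.
Mass of SiO2 per formula unit = 3.0000 × 60.083 = 180.249 g.
SiO2 wt% = 180.249 / 268.823 × 100 = 67.05%.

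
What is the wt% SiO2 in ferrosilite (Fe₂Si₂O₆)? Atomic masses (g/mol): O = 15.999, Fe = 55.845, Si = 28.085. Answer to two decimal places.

45.54 wt%

M(Fe₂Si₂O₆) = 263.854 g/mol; M(SiO2) = 60.083 g/mol.
Moles SiO2 per formula unit = 2 Si ÷ 1 = 2.0000.
SiO2 fraction = (2.0000 × 60.083) / 263.854 = 120.166/263.854 = 0.4554.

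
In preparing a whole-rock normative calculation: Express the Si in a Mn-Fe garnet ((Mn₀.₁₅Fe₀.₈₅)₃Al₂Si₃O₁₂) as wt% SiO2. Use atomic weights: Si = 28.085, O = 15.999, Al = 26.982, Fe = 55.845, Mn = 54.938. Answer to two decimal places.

M((Mn₀.₁₅Fe₀.₈₅)₃Al₂Si₃O₁₂) = 497.334 g/mol; M(SiO2) = 60.083 g/mol.
Moles SiO2 per formula unit = 3 Si ÷ 1 = 3.0000.
SiO2 fraction = (3.0000 × 60.083) / 497.334 = 180.249/497.334 = 0.3624.

36.24 wt%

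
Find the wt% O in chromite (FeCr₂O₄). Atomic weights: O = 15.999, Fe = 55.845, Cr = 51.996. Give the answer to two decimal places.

28.59 wt%

Molar mass of FeCr₂O₄: 1·55.845 + 2·51.996 + 4·15.999 = 223.833 g/mol.
Mass of O per formula unit: 4 × 15.999 = 63.996 g.
Weight fraction O = 63.996 / 223.833 = 0.2859.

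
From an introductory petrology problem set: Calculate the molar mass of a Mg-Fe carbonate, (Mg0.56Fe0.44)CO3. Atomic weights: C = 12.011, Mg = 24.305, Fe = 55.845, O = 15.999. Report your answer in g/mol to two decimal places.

98.19 g/mol

The formula mass is the sum 0.56·24.305 + 0.44·55.845 + 1·12.011 + 3·15.999.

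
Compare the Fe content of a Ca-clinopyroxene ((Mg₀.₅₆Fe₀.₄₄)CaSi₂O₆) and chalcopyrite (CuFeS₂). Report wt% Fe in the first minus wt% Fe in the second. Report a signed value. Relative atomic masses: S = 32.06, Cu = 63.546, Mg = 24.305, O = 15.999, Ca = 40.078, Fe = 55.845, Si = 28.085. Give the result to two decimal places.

-19.77 percentage points

M((Mg₀.₅₆Fe₀.₄₄)CaSi₂O₆) = 230.425 g/mol, so wt% Fe = 24.572/230.425 × 100 = 10.66%.
M(CuFeS₂) = 183.511 g/mol, so wt% Fe = 55.845/183.511 × 100 = 30.43%.
10.66 − 30.43 = -19.77 pp.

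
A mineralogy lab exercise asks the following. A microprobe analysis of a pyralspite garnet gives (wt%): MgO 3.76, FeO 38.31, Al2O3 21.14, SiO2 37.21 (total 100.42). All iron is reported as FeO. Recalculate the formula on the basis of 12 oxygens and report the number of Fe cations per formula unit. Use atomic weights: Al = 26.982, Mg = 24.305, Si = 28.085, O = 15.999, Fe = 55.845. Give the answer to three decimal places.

MgO (M=40.304): mol = 0.09329; Mg = 0.09329, O = 0.09329.
FeO (M=71.844): mol = 0.53324; Fe = 0.53324, O = 0.53324.
Al2O3 (M=101.961): mol = 0.20733; Al = 0.41466, O = 0.62199.
SiO2 (M=60.083): mol = 0.61931; Si = 0.61931, O = 1.23862.
ΣO = 2.48714; factor = 12/ΣO = 4.82482.
Fe apfu = 0.53324 × 4.82482 = 2.573.

2.573 Fe apfu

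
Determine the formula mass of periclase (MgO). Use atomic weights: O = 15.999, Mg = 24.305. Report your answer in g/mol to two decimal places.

The formula mass is the sum 1×24.305 + 1×15.999.

40.30 g/mol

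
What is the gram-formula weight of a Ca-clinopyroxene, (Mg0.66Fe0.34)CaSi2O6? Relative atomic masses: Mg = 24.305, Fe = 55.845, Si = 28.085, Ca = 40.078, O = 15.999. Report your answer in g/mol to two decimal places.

227.27 g/mol

Mg: 0.66 × 24.305 = 16.0413
Fe: 0.34 × 55.845 = 18.9873
Ca: 1 × 40.078 = 40.0780
Si: 2 × 28.085 = 56.1700
O: 6 × 15.999 = 95.9940
Summing the contributions gives the formula mass.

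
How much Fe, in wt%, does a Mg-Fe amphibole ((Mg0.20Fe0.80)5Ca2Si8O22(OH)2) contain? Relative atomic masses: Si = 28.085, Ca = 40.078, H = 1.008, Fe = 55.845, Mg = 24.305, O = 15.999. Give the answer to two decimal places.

23.80 wt%

M((Mg0.20Fe0.80)5Ca2Si8O22(OH)2) = 938.513 g/mol.
Fe contributes 4 × 55.845 = 223.380 g per mole.
223.380/938.513 = 0.2380 → 23.80%.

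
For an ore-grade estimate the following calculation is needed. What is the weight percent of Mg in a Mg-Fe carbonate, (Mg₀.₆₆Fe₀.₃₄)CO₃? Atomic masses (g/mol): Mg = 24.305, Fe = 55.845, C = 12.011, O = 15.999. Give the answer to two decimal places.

16.88 mass %

M((Mg₀.₆₆Fe₀.₃₄)CO₃) = 95.037 g/mol.
Mg contributes 0.66 × 24.305 = 16.041 g per mole.
16.041/95.037 = 0.1688 → 16.88%.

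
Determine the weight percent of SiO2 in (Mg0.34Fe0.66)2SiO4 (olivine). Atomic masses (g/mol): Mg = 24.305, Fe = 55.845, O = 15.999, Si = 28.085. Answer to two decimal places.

32.95 wt%

Formula mass = 182.324 g/mol.
1 Si → 1.0000 mol SiO2 per formula unit; M(SiO2) = 60.083, so SiO2 mass = 60.083 g.
60.083/182.324 × 100 = 32.95 wt%.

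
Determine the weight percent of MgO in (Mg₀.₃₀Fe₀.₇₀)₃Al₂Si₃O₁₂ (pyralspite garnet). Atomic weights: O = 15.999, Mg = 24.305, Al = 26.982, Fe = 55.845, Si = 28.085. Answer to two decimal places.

M((Mg₀.₃₀Fe₀.₇₀)₃Al₂Si₃O₁₂) = 469.356 g/mol; M(MgO) = 40.304 g/mol.
Moles MgO per formula unit = 0.90 Mg ÷ 1 = 0.9000.
MgO fraction = (0.9000 × 40.304) / 469.356 = 36.274/469.356 = 0.0773.

7.73 wt%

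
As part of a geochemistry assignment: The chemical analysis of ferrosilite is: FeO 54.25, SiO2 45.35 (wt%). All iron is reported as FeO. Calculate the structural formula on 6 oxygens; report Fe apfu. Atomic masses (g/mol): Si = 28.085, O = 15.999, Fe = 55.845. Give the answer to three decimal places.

2.001 Fe apfu

FeO (M=71.844): mol = 0.75511; Fe = 0.75511, O = 0.75511.
SiO2 (M=60.083): mol = 0.75479; Si = 0.75479, O = 1.50958.
ΣO = 2.26469; factor = 6/ΣO = 2.64937.
Fe apfu = 0.75511 × 2.64937 = 2.001.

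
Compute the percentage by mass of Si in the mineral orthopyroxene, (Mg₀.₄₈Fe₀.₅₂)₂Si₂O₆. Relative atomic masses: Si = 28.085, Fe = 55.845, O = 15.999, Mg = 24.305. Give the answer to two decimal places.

24.05 wt%

M((Mg₀.₄₈Fe₀.₅₂)₂Si₂O₆) = 233.576 g/mol.
Si contributes 2 × 28.085 = 56.170 g per mole.
56.170/233.576 = 0.2405 → 24.05%.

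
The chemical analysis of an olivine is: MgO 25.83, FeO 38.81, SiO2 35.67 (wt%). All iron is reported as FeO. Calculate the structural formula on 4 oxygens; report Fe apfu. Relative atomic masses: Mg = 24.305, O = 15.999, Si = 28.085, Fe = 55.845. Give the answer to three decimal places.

MgO (M=40.304): mol = 0.64088; Mg = 0.64088, O = 0.64088.
FeO (M=71.844): mol = 0.54020; Fe = 0.54020, O = 0.54020.
SiO2 (M=60.083): mol = 0.59368; Si = 0.59368, O = 1.18736.
ΣO = 2.36844; factor = 4/ΣO = 1.68888.
Fe apfu = 0.54020 × 1.68888 = 0.912.

0.912 Fe apfu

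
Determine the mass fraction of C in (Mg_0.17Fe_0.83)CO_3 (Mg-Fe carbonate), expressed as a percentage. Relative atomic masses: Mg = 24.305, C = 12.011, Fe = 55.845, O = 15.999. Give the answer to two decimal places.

Molar mass of (Mg_0.17Fe_0.83)CO_3: 0.17*24.305 + 0.83*55.845 + 1*12.011 + 3*15.999 = 110.491 g/mol.
Mass of C per formula unit: 1 × 12.011 = 12.011 g.
Weight fraction C = 12.011 / 110.491 = 0.1087.

10.87 wt%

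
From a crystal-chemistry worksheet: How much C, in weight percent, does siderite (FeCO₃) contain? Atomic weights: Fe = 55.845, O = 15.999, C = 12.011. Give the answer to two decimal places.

M(FeCO₃) = 115.853 g/mol.
C contributes 1 × 12.011 = 12.011 g per mole.
12.011/115.853 = 0.1037 → 10.37%.

10.37 weight percent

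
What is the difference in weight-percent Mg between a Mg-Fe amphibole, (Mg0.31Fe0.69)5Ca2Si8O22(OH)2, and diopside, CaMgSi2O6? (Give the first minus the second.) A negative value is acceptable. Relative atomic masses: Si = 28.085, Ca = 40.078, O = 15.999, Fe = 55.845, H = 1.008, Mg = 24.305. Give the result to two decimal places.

M((Mg0.31Fe0.69)5Ca2Si8O22(OH)2) = 921.166 g/mol, so wt% Mg = 37.673/921.166 × 100 = 4.09%.
M(CaMgSi2O6) = 216.547 g/mol, so wt% Mg = 24.305/216.547 × 100 = 11.22%.
4.09 − 11.22 = -7.13 pp.

-7.13 percentage points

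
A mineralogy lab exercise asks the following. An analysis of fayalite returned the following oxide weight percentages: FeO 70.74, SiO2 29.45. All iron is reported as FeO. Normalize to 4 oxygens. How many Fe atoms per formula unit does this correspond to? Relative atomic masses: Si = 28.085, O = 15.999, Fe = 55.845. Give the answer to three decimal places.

2.004 Fe apfu

70.74 wt% FeO ÷ 71.844 g/mol = 0.98463 mol, giving 0.98463 Fe and 0.98463 O.
29.45 wt% SiO2 ÷ 60.083 g/mol = 0.49016 mol, giving 0.49016 Si and 0.98032 O.
Oxygen sums to 1.96495; scaling by 4/1.96495 = 2.03568 puts the formula on 4 O.
Fe: 0.98463 × 2.03568 = 2.004 atoms per formula unit.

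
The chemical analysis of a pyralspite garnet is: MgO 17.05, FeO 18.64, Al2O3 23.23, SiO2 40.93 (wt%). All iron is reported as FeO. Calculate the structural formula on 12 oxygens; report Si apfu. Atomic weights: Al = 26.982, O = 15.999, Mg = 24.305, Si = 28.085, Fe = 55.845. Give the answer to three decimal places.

2.996 Si apfu

MgO: 17.05/40.304 = 0.42303 mol → 0.42303 mol Mg, 0.42303 mol O.
FeO: 18.64/71.844 = 0.25945 mol → 0.25945 mol Fe, 0.25945 mol O.
Al2O3: 23.23/101.961 = 0.22783 mol → 0.45566 mol Al, 0.68349 mol O.
SiO2: 40.93/60.083 = 0.68122 mol → 0.68122 mol Si, 1.36244 mol O.
Total oxygen = 2.72841 mol. Normalization factor = 12/2.72841 = 4.39817.
Si per 12 O = 0.68122 × 4.39817 = 2.996.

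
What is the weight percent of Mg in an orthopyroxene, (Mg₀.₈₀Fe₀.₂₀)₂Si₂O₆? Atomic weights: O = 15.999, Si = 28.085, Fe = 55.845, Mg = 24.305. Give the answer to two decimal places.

M((Mg₀.₈₀Fe₀.₂₀)₂Si₂O₆) = 213.390 g/mol.
Mg contributes 1.60 × 24.305 = 38.888 g per mole.
38.888/213.390 = 0.1822 → 18.22%.

18.22 mass %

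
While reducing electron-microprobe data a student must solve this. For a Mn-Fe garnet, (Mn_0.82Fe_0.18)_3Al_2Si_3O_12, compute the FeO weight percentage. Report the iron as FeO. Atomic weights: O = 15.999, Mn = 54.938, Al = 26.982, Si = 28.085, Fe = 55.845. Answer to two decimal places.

Formula mass = 495.511 g/mol.
0.54 Fe → 0.5400 mol FeO per formula unit; M(FeO) = 71.844, so FeO mass = 38.796 g.
38.796/495.511 × 100 = 7.83 wt%.

7.83 wt%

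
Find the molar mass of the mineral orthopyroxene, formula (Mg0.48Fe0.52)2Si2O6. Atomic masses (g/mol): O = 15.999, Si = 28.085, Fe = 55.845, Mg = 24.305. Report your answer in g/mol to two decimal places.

233.58 g/mol

Mg: 0.96 × 24.305 = 23.3328
Fe: 1.04 × 55.845 = 58.0788
Si: 2 × 28.085 = 56.1700
O: 6 × 15.999 = 95.9940
Summing the contributions gives the formula mass.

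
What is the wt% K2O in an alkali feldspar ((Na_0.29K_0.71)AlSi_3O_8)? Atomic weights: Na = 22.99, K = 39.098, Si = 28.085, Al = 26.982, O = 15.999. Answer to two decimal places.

Molar mass of (Na_0.29K_0.71)AlSi_3O_8 = 0.29·22.99 + 0.71·39.098 + 1·26.982 + 3·28.085 + 8·15.999 = 273.656 g/mol.
Each formula unit contains 0.71 K, equivalent to 0.71/2 = 0.3550 mol K2O.
M(K2O) = 2×39.098 + 1×15.999 = 94.195 g/mol.
Mass of K2O per formula unit = 0.3550 × 94.195 = 33.439 g.
K2O wt% = 33.439 / 273.656 × 100 = 12.22%.

12.22 wt%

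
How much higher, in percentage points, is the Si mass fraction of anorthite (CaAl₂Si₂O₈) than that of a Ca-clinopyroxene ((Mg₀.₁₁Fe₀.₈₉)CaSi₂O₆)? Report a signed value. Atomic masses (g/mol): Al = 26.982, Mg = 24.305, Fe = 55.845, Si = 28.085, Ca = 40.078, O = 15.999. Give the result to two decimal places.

-2.77 percentage points

M(CaAl₂Si₂O₈) = 278.204 g/mol, so wt% Si = 56.170/278.204 × 100 = 20.19%.
M((Mg₀.₁₁Fe₀.₈₉)CaSi₂O₆) = 244.618 g/mol, so wt% Si = 56.170/244.618 × 100 = 22.96%.
20.19 − 22.96 = -2.77 pp.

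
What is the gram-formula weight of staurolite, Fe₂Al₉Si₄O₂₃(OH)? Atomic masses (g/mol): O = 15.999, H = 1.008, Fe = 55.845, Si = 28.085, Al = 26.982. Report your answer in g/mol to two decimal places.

851.85 g/mol

M = 2×55.845 + 9×26.982 + 4×28.085 + 24×15.999 + 1×1.008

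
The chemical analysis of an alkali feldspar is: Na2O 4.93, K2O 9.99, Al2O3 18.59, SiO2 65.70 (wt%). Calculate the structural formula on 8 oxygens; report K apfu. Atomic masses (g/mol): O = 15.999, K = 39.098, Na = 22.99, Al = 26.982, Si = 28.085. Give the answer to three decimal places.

0.581 K apfu

Na2O (M=61.979): mol = 0.07954; Na = 0.15908, O = 0.07954.
K2O (M=94.195): mol = 0.10606; K = 0.21212, O = 0.10606.
Al2O3 (M=101.961): mol = 0.18232; Al = 0.36464, O = 0.54696.
SiO2 (M=60.083): mol = 1.09349; Si = 1.09349, O = 2.18698.
ΣO = 2.91954; factor = 8/ΣO = 2.74016.
K apfu = 0.21212 × 2.74016 = 0.581.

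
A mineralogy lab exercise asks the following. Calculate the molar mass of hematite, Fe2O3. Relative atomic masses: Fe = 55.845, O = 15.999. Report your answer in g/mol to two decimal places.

159.69 g/mol

Fe: 2 × 55.845 = 111.6900
O: 3 × 15.999 = 47.9970
Summing the contributions gives the formula mass.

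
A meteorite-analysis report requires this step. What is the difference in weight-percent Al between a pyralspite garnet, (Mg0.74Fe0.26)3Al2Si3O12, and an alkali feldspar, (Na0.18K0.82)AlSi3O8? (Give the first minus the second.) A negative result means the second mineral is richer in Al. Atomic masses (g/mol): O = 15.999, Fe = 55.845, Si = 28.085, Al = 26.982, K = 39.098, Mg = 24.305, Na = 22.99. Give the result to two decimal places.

2.82 percentage points

M((Mg0.74Fe0.26)3Al2Si3O12) = 427.723 g/mol, so wt% Al = 53.964/427.723 × 100 = 12.62%.
M((Na0.18K0.82)AlSi3O8) = 275.428 g/mol, so wt% Al = 26.982/275.428 × 100 = 9.80%.
12.62 − 9.80 = 2.82 pp.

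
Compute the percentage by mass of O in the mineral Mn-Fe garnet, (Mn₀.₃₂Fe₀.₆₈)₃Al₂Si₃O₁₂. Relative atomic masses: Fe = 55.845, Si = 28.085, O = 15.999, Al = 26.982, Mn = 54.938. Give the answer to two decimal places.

38.64 wt%

Formula mass = 0.96×54.938 + 2.04×55.845 + 2×26.982 + 3×28.085 + 12×15.999 = 496.871 g/mol, of which 191.988 g is O.
So O makes up 191.988/496.871 = 0.3864 of the mass, i.e. 38.64%.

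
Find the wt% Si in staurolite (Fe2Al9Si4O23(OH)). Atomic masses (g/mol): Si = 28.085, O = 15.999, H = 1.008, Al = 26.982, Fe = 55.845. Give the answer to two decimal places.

M(Fe2Al9Si4O23(OH)) = 851.852 g/mol.
Si contributes 4 × 28.085 = 112.340 g per mole.
112.340/851.852 = 0.1319 → 13.19%.

13.19 weight percent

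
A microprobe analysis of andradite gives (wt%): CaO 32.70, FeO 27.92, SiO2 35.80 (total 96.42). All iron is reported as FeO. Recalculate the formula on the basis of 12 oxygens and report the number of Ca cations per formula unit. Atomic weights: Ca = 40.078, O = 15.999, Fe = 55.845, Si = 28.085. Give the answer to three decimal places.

CaO: 32.70/56.077 = 0.58313 mol → 0.58313 mol Ca, 0.58313 mol O.
FeO: 27.92/71.844 = 0.38862 mol → 0.38862 mol Fe, 0.38862 mol O.
SiO2: 35.80/60.083 = 0.59584 mol → 0.59584 mol Si, 1.19168 mol O.
Total oxygen = 2.16343 mol. Normalization factor = 12/2.16343 = 5.54675.
Ca per 12 O = 0.58313 × 5.54675 = 3.234.

3.234 Ca apfu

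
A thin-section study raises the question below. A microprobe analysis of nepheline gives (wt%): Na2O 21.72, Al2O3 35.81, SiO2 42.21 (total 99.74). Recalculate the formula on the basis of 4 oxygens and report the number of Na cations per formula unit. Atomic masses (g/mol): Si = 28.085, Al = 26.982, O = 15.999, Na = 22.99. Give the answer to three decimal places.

21.72 wt% Na2O ÷ 61.979 g/mol = 0.35044 mol, giving 0.70088 Na and 0.35044 O.
35.81 wt% Al2O3 ÷ 101.961 g/mol = 0.35121 mol, giving 0.70242 Al and 1.05363 O.
42.21 wt% SiO2 ÷ 60.083 g/mol = 0.70253 mol, giving 0.70253 Si and 1.40506 O.
Oxygen sums to 2.80913; scaling by 4/2.80913 = 1.42393 puts the formula on 4 O.
Na: 0.70088 × 1.42393 = 0.998 atoms per formula unit.

0.998 Na apfu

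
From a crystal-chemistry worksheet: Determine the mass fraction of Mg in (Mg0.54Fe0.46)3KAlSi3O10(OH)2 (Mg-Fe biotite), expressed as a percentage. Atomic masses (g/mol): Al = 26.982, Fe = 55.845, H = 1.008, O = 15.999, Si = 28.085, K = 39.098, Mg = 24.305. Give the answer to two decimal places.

M((Mg0.54Fe0.46)3KAlSi3O10(OH)2) = 460.779 g/mol.
Mg contributes 1.62 × 24.305 = 39.374 g per mole.
39.374/460.779 = 0.0855 → 8.55%.

8.55 wt%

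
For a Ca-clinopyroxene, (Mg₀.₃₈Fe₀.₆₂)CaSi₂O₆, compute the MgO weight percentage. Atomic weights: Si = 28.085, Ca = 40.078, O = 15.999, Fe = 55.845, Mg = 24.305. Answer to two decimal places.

Molar mass of (Mg₀.₃₈Fe₀.₆₂)CaSi₂O₆ = 0.38×24.305 + 0.62×55.845 + 1×40.078 + 2×28.085 + 6×15.999 = 236.102 g/mol.
Each formula unit contains 0.38 Mg, equivalent to 0.38/1 = 0.3800 mol MgO.
M(MgO) = 1×24.305 + 1×15.999 = 40.304 g/mol.
Mass of MgO per formula unit = 0.3800 × 40.304 = 15.316 g.
MgO wt% = 15.316 / 236.102 × 100 = 6.49%.

6.49 wt%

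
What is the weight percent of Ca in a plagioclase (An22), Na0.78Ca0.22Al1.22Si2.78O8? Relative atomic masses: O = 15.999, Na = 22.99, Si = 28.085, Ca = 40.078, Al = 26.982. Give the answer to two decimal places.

Formula mass = 0.78·22.99 + 0.22·40.078 + 1.22·26.982 + 2.78·28.085 + 8·15.999 = 265.736 g/mol, of which 8.817 g is Ca.
So Ca makes up 8.817/265.736 = 0.0332 of the mass, i.e. 3.32%.

3.32 mass %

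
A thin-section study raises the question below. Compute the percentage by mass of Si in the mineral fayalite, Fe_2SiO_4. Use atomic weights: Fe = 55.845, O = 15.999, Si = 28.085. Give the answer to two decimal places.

13.78 wt%

Molar mass of Fe_2SiO_4: 2×55.845 + 1×28.085 + 4×15.999 = 203.771 g/mol.
Mass of Si per formula unit: 1 × 28.085 = 28.085 g.
Weight fraction Si = 28.085 / 203.771 = 0.1378.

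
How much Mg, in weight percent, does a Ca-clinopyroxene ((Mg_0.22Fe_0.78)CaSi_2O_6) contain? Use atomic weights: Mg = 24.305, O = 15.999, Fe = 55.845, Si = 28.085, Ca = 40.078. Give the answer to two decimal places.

M((Mg_0.22Fe_0.78)CaSi_2O_6) = 241.148 g/mol.
Mg contributes 0.22 × 24.305 = 5.347 g per mole.
5.347/241.148 = 0.0222 → 2.22%.

2.22 weight percent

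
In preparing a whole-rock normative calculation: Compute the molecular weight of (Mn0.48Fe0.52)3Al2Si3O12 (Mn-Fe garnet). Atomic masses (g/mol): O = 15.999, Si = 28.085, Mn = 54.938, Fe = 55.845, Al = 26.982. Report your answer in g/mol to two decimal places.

496.44 g/mol

The formula mass is the sum 1.44*54.938 + 1.56*55.845 + 2*26.982 + 3*28.085 + 12*15.999.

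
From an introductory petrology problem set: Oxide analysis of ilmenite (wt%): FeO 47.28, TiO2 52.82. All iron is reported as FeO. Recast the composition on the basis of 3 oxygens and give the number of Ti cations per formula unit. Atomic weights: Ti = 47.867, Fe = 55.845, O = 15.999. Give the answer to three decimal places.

FeO (M=71.844): mol = 0.65809; Fe = 0.65809, O = 0.65809.
TiO2 (M=79.865): mol = 0.66137; Ti = 0.66137, O = 1.32274.
ΣO = 1.98083; factor = 3/ΣO = 1.51452.
Ti apfu = 0.66137 × 1.51452 = 1.002.

1.002 Ti apfu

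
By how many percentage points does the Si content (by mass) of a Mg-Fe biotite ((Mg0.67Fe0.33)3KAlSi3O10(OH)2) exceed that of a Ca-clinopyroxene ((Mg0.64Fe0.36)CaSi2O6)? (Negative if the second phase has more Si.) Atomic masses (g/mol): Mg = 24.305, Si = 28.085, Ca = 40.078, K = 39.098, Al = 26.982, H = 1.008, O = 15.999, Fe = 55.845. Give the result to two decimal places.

-5.86 percentage points

Si in (Mg0.67Fe0.33)3KAlSi3O10(OH)2: molar mass 448.479 g/mol; 3×28.085 = 84.255 g → 18.79 wt%.
Si in (Mg0.64Fe0.36)CaSi2O6: molar mass 227.901 g/mol; 2×28.085 = 56.170 g → 24.65 wt%.
Difference = 18.79 − 24.65 = -5.86 percentage points.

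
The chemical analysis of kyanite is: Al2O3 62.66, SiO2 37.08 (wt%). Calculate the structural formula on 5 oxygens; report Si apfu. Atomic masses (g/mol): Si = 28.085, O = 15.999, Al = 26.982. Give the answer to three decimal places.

1.003 Si apfu

62.66 wt% Al2O3 ÷ 101.961 g/mol = 0.61455 mol, giving 1.22910 Al and 1.84365 O.
37.08 wt% SiO2 ÷ 60.083 g/mol = 0.61715 mol, giving 0.61715 Si and 1.23430 O.
Oxygen sums to 3.07795; scaling by 5/3.07795 = 1.62446 puts the formula on 5 O.
Si: 0.61715 × 1.62446 = 1.003 atoms per formula unit.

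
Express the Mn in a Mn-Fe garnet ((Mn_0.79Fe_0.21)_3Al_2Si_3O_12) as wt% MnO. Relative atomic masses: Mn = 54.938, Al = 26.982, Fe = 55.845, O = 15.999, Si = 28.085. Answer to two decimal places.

33.92 wt%

Molar mass of (Mn_0.79Fe_0.21)_3Al_2Si_3O_12 = 2.37·54.938 + 0.63·55.845 + 2·26.982 + 3·28.085 + 12·15.999 = 495.592 g/mol.
Each formula unit contains 2.37 Mn, equivalent to 2.37/1 = 2.3700 mol MnO.
M(MnO) = 1×54.938 + 1×15.999 = 70.937 g/mol.
Mass of MnO per formula unit = 2.3700 × 70.937 = 168.121 g.
MnO wt% = 168.121 / 495.592 × 100 = 33.92%.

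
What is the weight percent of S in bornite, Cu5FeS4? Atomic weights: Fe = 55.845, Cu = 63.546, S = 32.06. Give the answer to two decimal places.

Formula mass = 5*63.546 + 1*55.845 + 4*32.06 = 501.815 g/mol, of which 128.240 g is S.
So S makes up 128.240/501.815 = 0.2556 of the mass, i.e. 25.56%.

25.56 weight percent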